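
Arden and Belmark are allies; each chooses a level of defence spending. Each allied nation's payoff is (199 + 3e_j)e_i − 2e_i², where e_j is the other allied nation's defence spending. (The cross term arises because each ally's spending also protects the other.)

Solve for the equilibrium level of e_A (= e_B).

199

Arden's payoff is (199 + 3e_B)e_A − 2e_A².
∂π/∂e_A = 199 + 3e_B − 4e_A = 0, so e_A = 49.75 + 0.75e_B.
Setting e_A = e_B in the reaction function: e_A = 49.75 + 0.75e_A, so e_A = 49.75 / 0.25 = 199.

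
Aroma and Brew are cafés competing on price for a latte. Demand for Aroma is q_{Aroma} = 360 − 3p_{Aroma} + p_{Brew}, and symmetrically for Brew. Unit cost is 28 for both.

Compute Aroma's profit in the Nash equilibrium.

11089.92

Aroma's profit: π = (p_{Aroma} − 28)(360 − 3p_{Aroma} + p_{Brew}).
∂π/∂p_{Aroma} = 444 − 6p_{Aroma} + p_{Brew} = 0 ⇒ p_{Aroma} = 74 + (1/6)p_{Brew}.
Setting p_{Aroma} = p_{Brew} in the reaction function: p_{Aroma} = 74 + (1/6)p_{Aroma}, so p_{Aroma} = 74 / (5/6) = 88.8.
q_{Aroma} = 360 − 3·88.8 + 88.8 = 182.4.
Profit = (88.8 − 28)·182.4 = 11089.92.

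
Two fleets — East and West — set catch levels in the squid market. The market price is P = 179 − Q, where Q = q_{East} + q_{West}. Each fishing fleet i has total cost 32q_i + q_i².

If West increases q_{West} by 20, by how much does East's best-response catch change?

Fishing fleet East's profit: π = q_{East}(179 − (q_{East} + q_{West})) − 32q_{East} − q_{East}².
∂π/∂q_{East} = 147 − 4q_{East} − q_{West} = 0, so q_{East} = 36.75 − 0.25q_{West}.
The reaction-function slope is −0.25, so a 20-unit rise in q_{West} moves q_{East} by −0.25 × 20 = −5. East's best response falls — the actions are strategic substitutes.

-5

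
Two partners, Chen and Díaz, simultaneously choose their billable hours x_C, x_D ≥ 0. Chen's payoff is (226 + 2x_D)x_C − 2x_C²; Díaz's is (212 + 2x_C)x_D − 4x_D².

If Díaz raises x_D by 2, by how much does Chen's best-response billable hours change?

1

Expanding Chen's payoff: 226x_C + 2x_Dx_C − 2x_C².
∂π/∂x_C = 226 + 2x_D − 4x_C = 0, so x_C = 56.5 + 0.5x_D.
The reaction-function slope is 0.5, so a 2-unit rise in x_D moves x_C by 0.5 × 2 = 1. Chen's best response rises — the actions are strategic complements.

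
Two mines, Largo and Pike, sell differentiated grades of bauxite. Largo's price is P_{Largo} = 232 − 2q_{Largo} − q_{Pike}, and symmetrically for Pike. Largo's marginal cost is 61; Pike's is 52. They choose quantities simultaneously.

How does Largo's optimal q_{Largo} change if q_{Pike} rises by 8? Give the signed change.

Mine Largo's profit: π = q_{Largo}(232 − 2q_{Largo} − q_{Pike}) − 61q_{Largo}.
∂π/∂q_{Largo} = 171 − 4q_{Largo} − q_{Pike} = 0 ⇒ q_{Largo} = 42.75 − 0.25q_{Pike}.
The reaction-function slope is −0.25, so an 8-unit rise in q_{Pike} moves q_{Largo} by −0.25 × 8 = −2. Largo's best response falls — the actions are strategic substitutes.

-2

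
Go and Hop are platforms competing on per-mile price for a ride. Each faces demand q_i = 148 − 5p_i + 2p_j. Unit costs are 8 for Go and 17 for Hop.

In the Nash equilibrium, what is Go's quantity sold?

82.1875

Go's profit: π = (p_{Go} − 8)(148 − 5p_{Go} + 2p_{Hop}).
∂π/∂p_{Go} = 188 − 10p_{Go} + 2p_{Hop} = 0 ⇒ p_{Go} = 18.8 + 0.2p_{Hop}.
Similarly p_{Hop} = 23.3 + 0.2p_{Go}.
Solving the two reaction functions simultaneously: (1 − (0.2)(0.2))p_{Go} = 18.8 + 0.2·23.3, so 0.96p_{Go} = 23.46 and p_{Go} = 24.4375.
Then p_{Hop} = 23.3 + 0.2·24.4375 = 28.1875.
q_{Go} = 148 − 5·24.4375 + 2·28.1875 = 82.1875.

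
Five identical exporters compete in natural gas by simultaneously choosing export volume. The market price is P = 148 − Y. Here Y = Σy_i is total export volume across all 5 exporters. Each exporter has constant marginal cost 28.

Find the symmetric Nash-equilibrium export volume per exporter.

A representative exporter's profit is π_i = y_i(148 − Y) − 28y_i, with Y = y_i + Σ_{j≠i} y_j.
First-order condition: 120 − 2y_i − Σ_{j≠i} y_j = 0.
In a symmetric equilibrium every exporter chooses the same y, so Σ_{j≠i} y_j = 4y. The condition becomes 120 − 6y = 0, giving y = 120/6 = 20.

20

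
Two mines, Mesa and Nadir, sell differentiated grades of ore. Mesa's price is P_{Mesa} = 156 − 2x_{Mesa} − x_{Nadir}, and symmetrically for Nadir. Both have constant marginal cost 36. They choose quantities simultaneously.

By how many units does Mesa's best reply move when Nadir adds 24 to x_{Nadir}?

-6

Mine Mesa's profit: π = x_{Mesa}(156 − 2x_{Mesa} − x_{Nadir}) − 36x_{Mesa}.
∂π/∂x_{Mesa} = 120 − 4x_{Mesa} − x_{Nadir} = 0 ⇒ x_{Mesa} = 30 − 0.25x_{Nadir}.
The reaction-function slope is −0.25, so a 24-unit rise in x_{Nadir} moves x_{Mesa} by −0.25 × 24 = −6. Mesa's best response falls — the actions are strategic substitutes.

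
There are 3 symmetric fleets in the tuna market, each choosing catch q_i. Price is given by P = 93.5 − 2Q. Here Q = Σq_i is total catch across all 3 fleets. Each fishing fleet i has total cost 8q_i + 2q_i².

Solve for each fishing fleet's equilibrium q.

A representative fishing fleet's profit is π_i = q_i(93.5 − 2Q) − 8q_i − 2q_i², with Q = q_i + Σ_{j≠i} q_j.
First-order condition: 85.5 − 8q_i − 2Σ_{j≠i} q_j = 0.
Imposing symmetry (q_j = q for all j) turns Σ_{j≠i} q_j into 2q, so 85.5 = 12q and q = 7.125.

7.125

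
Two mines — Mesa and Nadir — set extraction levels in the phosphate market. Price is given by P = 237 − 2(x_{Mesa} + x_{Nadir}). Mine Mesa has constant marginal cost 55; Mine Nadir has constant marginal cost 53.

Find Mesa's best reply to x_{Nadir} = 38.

Mine Mesa's profit: π = x_{Mesa}(237 − 2(x_{Mesa} + x_{Nadir})) − 55x_{Mesa}.
∂π/∂x_{Mesa} = 182 − 4x_{Mesa} − 2x_{Nadir} = 0, so x_{Mesa} = 45.5 − 0.5x_{Nadir}.
At x_{Nadir} = 38: x_{Mesa} = 45.5 − 0.5·38 = 26.5.

26.5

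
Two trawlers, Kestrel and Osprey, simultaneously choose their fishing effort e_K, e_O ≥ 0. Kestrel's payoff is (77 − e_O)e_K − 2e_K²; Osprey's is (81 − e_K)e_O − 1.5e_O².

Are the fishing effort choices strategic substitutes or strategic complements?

strategic substitutes

Expanding Kestrel's payoff: 77e_K − e_Oe_K − 2e_K².
∂π/∂e_K = 77 − e_O − 4e_K = 0, so e_K = 19.25 − 0.25e_O.
The best-response slope de_K/de_O = −0.25 < 0: the reaction function is downward-sloping, so the choices are strategic substitutes.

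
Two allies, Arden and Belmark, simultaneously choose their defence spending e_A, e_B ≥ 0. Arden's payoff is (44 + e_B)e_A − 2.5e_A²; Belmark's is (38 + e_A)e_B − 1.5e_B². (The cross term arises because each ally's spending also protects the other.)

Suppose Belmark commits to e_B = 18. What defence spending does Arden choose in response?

Expanding Arden's payoff: 44e_A + e_Be_A − 2.5e_A².
∂π/∂e_A = 44 + e_B − 5e_A = 0, so e_A = 8.8 + 0.2e_B.
At e_B = 18: e_A = 8.8 + 0.2·18 = 12.4.

12.4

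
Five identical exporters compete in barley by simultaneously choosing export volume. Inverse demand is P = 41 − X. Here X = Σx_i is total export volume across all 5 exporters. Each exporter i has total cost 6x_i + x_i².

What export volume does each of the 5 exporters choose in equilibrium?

A representative exporter's profit is π_i = x_i(41 − X) − 6x_i − x_i², with X = x_i + Σ_{j≠i} x_j.
First-order condition: 35 − 4x_i − Σ_{j≠i} x_j = 0.
In a symmetric equilibrium every exporter chooses the same x, so Σ_{j≠i} x_j = 4x. The condition becomes 35 − 8x = 0, giving x = 35/8 = 4.375.

4.375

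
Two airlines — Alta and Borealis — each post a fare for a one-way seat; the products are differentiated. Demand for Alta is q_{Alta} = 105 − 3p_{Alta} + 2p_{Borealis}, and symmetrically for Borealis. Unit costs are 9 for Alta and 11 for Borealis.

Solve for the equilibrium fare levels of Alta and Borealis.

Alta's profit: π = (p_{Alta} − 9)(105 − 3p_{Alta} + 2p_{Borealis}).
∂π/∂p_{Alta} = 132 − 6p_{Alta} + 2p_{Borealis} = 0 ⇒ p_{Alta} = 22 + (1/3)p_{Borealis}.
Similarly p_{Borealis} = 23 + (1/3)p_{Alta}.
Plugging p_{Borealis} into Alta's best response: p_{Alta} = 22 + (1/3)(23 + (1/3)p_{Alta}) ⇒ (8/9)p_{Alta} = 89/3, so p_{Alta} = 33.375.
Then p_{Borealis} = 23 + (1/3)·33.375 = 34.125.

33.375, 34.125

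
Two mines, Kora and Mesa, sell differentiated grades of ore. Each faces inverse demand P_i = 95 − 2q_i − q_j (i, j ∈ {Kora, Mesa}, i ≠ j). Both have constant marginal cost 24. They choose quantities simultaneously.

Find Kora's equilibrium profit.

Mine Kora's profit: π = q_{Kora}(95 − 2q_{Kora} − q_{Mesa}) − 24q_{Kora}.
∂π/∂q_{Kora} = 71 − 4q_{Kora} − q_{Mesa} = 0 ⇒ q_{Kora} = 17.75 − 0.25q_{Mesa}.
Setting q_{Kora} = q_{Mesa} in the reaction function: q_{Kora} = 17.75 − 0.25q_{Kora}, so q_{Kora} = 17.75 / 1.25 = 14.2.
P_{Kora} = 95 − 2·14.2 − 14.2 = 52.4.
Profit = (52.4 − 24)·14.2 = 403.28.

403.28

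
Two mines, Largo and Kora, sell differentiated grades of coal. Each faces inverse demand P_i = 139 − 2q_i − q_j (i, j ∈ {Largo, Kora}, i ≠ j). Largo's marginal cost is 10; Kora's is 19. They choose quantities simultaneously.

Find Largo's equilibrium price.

62.8

Mine Largo's profit: π = q_{Largo}(139 − 2q_{Largo} − q_{Kora}) − 10q_{Largo}.
∂π/∂q_{Largo} = 129 − 4q_{Largo} − q_{Kora} = 0 ⇒ q_{Largo} = 32.25 − 0.25q_{Kora}.
Similarly q_{Kora} = 30 − 0.25q_{Largo}.
Substituting the second reaction function into the first: q_{Largo} = 32.25 − 0.25(30 − 0.25q_{Largo}), which gives 0.9375q_{Largo} = 24.75 ⇒ q_{Largo} = 26.4.
Then q_{Kora} = 30 − 0.25·26.4 = 23.4.
P_{Largo} = 139 − 2·26.4 − 23.4 = 62.8.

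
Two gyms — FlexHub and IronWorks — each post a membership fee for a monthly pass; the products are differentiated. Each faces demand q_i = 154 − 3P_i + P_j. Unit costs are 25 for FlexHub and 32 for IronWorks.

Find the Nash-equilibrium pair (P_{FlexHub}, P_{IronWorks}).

FlexHub's profit: π = (P_{FlexHub} − 25)(154 − 3P_{FlexHub} + P_{IronWorks}).
∂π/∂P_{FlexHub} = 229 − 6P_{FlexHub} + P_{IronWorks} = 0 ⇒ P_{FlexHub} = 229/6 + (1/6)P_{IronWorks}.
Similarly P_{IronWorks} = 125/3 + (1/6)P_{FlexHub}.
Solving the two reaction functions simultaneously: (1 − (1/6)(1/6))P_{FlexHub} = 229/6 + (1/6)·(125/3), so (35/36)P_{FlexHub} = 406/9 and P_{FlexHub} = 46.4.
Then P_{IronWorks} = 125/3 + (1/6)·46.4 = 49.4.

46.4, 49.4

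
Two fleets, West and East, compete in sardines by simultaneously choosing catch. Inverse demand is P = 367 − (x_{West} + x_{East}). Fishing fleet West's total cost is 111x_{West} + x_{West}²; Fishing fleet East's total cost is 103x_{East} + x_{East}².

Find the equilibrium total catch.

104

Fishing fleet West's profit: π = x_{West}(367 − (x_{West} + x_{East})) − 111x_{West} − x_{West}².
∂π/∂x_{West} = 256 − 4x_{West} − x_{East} = 0, so x_{West} = 64 − 0.25x_{East}.
By the same steps for East: x_{East} = 66 − 0.25x_{West}.
Substituting the second reaction function into the first: x_{West} = 64 − 0.25(66 − 0.25x_{West}), which gives 0.9375x_{West} = 47.5 ⇒ x_{West} = 152/3.
Then x_{East} = 66 − 0.25·(152/3) = 160/3.
Total catch: 152/3 + 160/3 = 104.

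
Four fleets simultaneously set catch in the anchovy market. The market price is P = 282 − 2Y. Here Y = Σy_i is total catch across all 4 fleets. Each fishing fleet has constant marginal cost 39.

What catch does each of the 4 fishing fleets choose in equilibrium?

24.3

A representative fishing fleet's profit is π_i = y_i(282 − 2Y) − 39y_i, with Y = y_i + Σ_{j≠i} y_j.
First-order condition: 243 − 4y_i − 2Σ_{j≠i} y_j = 0.
In a symmetric equilibrium every fishing fleet chooses the same y, so Σ_{j≠i} y_j = 3y. The condition becomes 243 − 10y = 0, giving y = 243/10 = 24.3.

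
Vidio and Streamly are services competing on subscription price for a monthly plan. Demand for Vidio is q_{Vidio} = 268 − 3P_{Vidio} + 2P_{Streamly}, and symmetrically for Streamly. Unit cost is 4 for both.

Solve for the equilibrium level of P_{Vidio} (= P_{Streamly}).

70

Vidio's profit: π = (P_{Vidio} − 4)(268 − 3P_{Vidio} + 2P_{Streamly}).
∂π/∂P_{Vidio} = 280 − 6P_{Vidio} + 2P_{Streamly} = 0 ⇒ P_{Vidio} = 140/3 + (1/3)P_{Streamly}.
The game is symmetric, so in equilibrium P_{Streamly} = P_{Vidio}: the reaction function gives (2/3)P_{Vidio} = 140/3, hence P_{Vidio} = 70.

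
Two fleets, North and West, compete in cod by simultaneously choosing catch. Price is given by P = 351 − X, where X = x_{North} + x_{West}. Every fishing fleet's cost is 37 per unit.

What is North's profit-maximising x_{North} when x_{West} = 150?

Fishing fleet North's profit: π = x_{North}(351 − (x_{North} + x_{West})) − 37x_{North}.
∂π/∂x_{North} = 314 − 2x_{North} − x_{West} = 0, so x_{North} = 157 − 0.5x_{West}.
At x_{West} = 150: x_{North} = 157 − 0.5·150 = 82.

82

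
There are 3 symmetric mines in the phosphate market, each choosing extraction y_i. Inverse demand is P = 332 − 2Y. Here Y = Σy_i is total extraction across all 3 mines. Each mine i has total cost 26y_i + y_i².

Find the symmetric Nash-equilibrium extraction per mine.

A representative mine's profit is π_i = y_i(332 − 2Y) − 26y_i − y_i², with Y = y_i + Σ_{j≠i} y_j.
First-order condition: 306 − 6y_i − 2Σ_{j≠i} y_j = 0.
In a symmetric equilibrium every mine chooses the same y, so Σ_{j≠i} y_j = 2y. The condition becomes 306 − 10y = 0, giving y = 306/10 = 30.6.

30.6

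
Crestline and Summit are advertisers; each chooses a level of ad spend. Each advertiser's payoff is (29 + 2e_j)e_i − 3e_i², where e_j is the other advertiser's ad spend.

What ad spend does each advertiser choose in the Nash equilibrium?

Crestline's payoff is (29 + 2e_S)e_C − 3e_C².
∂π/∂e_C = 29 + 2e_S − 6e_C = 0, so e_C = 29/6 + (1/3)e_S.
The game is symmetric, so in equilibrium e_S = e_C: the reaction function gives (2/3)e_C = 29/6, hence e_C = 7.25.

7.25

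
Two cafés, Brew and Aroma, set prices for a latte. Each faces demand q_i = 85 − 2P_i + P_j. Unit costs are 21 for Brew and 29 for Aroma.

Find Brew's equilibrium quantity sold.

44.8

Brew's profit: π = (P_{Brew} − 21)(85 − 2P_{Brew} + P_{Aroma}).
∂π/∂P_{Brew} = 127 − 4P_{Brew} + P_{Aroma} = 0 ⇒ P_{Brew} = 31.75 + 0.25P_{Aroma}.
Similarly P_{Aroma} = 35.75 + 0.25P_{Brew}.
Solving the two reaction functions simultaneously: (1 − (0.25)(0.25))P_{Brew} = 31.75 + 0.25·35.75, so 0.9375P_{Brew} = 40.6875 and P_{Brew} = 43.4.
Then P_{Aroma} = 35.75 + 0.25·43.4 = 46.6.
q_{Brew} = 85 − 2·43.4 + 46.6 = 44.8.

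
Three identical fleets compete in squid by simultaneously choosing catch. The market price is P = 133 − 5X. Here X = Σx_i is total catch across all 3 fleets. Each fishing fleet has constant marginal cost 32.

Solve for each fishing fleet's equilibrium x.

A representative fishing fleet's profit is π_i = x_i(133 − 5X) − 32x_i, with X = x_i + Σ_{j≠i} x_j.
First-order condition: 101 − 10x_i − 5Σ_{j≠i} x_j = 0.
Imposing symmetry (x_j = x for all j) turns Σ_{j≠i} x_j into 2x, so 101 = 20x and x = 5.05.

5.05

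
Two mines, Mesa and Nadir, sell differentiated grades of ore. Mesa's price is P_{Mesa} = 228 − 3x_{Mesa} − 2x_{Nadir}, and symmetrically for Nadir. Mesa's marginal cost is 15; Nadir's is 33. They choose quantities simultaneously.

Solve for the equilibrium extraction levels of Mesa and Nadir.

27.75, 23.25

Mine Mesa's profit: π = x_{Mesa}(228 − 3x_{Mesa} − 2x_{Nadir}) − 15x_{Mesa}.
∂π/∂x_{Mesa} = 213 − 6x_{Mesa} − 2x_{Nadir} = 0 ⇒ x_{Mesa} = 35.5 − (1/3)x_{Nadir}.
Similarly x_{Nadir} = 32.5 − (1/3)x_{Mesa}.
Plugging x_{Nadir} into Mesa's best response: x_{Mesa} = 35.5 − (1/3)(32.5 − (1/3)x_{Mesa}) ⇒ (8/9)x_{Mesa} = 74/3, so x_{Mesa} = 27.75.
Then x_{Nadir} = 32.5 − (1/3)·27.75 = 23.25.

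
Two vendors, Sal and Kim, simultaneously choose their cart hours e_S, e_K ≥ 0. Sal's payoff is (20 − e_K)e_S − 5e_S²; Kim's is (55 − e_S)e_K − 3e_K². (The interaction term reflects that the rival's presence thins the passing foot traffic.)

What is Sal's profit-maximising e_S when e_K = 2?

Expanding Sal's payoff: 20e_S − e_Ke_S − 5e_S².
∂π/∂e_S = 20 − e_K − 10e_S = 0, so e_S = 2 − 0.1e_K.
At e_K = 2: e_S = 2 − 0.1·2 = 1.8.

1.8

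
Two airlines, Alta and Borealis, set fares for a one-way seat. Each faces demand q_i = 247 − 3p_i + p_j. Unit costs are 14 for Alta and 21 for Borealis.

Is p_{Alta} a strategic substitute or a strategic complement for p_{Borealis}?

strategic complements

Alta's profit: π = (p_{Alta} − 14)(247 − 3p_{Alta} + p_{Borealis}).
∂π/∂p_{Alta} = 289 − 6p_{Alta} + p_{Borealis} = 0 ⇒ p_{Alta} = 289/6 + (1/6)p_{Borealis}.
The best-response slope dp_{Alta}/dp_{Borealis} = 1/6 > 0: the reaction function is upward-sloping, so the choices are strategic complements.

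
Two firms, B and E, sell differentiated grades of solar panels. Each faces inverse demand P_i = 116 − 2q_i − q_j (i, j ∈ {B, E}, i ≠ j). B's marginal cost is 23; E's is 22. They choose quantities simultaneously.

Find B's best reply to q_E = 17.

Firm B's profit: π = q_B(116 − 2q_B − q_E) − 23q_B.
∂π/∂q_B = 93 − 4q_B − q_E = 0 ⇒ q_B = 23.25 − 0.25q_E.
At q_E = 17: q_B = 23.25 − 0.25·17 = 19.

19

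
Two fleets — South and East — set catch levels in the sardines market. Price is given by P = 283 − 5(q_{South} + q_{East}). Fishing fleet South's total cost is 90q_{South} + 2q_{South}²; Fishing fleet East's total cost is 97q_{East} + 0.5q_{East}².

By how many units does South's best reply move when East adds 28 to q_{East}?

Fishing fleet South's profit: π = q_{South}(283 − 5(q_{South} + q_{East})) − 90q_{South} − 2q_{South}².
∂π/∂q_{South} = 193 − 14q_{South} − 5q_{East} = 0, so q_{South} = 193/14 − (5/14)q_{East}.
The reaction-function slope is −5/14, so a 28-unit rise in q_{East} moves q_{South} by −5/14 × 28 = −10. South's best response falls — the actions are strategic substitutes.

-10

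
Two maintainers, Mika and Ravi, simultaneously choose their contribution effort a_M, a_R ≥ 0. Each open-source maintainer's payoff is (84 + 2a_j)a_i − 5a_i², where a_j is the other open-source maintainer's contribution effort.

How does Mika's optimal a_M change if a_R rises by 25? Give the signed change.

5

Mika's payoff is (84 + 2a_R)a_M − 5a_M².
∂π/∂a_M = 84 + 2a_R − 10a_M = 0, so a_M = 8.4 + 0.2a_R.
The reaction-function slope is 0.2, so a 25-unit rise in a_R moves a_M by 0.2 × 25 = 5. Mika's best response rises — the actions are strategic complements.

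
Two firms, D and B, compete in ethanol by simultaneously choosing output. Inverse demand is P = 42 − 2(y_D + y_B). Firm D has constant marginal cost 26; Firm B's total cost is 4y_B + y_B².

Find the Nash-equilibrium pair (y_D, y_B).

1, 6

Firm D's profit: π = y_D(42 − 2(y_D + y_B)) − 26y_D.
∂π/∂y_D = 16 − 4y_D − 2y_B = 0, so y_D = 4 − 0.5y_B.
For B: ∂π/∂y_B = 38 − 6y_B − 2y_D = 0 ⇒ y_B = 19/3 − (1/3)y_D.
Solving the two reaction functions simultaneously: (1 − (−0.5)(−1/3))y_D = 4 − 0.5·(19/3), so (5/6)y_D = 5/6 and y_D = 1.
Then y_B = 19/3 − (1/3)·1 = 6.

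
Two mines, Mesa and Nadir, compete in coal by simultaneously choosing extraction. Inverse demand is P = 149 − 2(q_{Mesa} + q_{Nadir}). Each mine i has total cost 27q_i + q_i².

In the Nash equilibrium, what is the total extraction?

30.5

Mine Mesa's profit: π = q_{Mesa}(149 − 2(q_{Mesa} + q_{Nadir})) − 27q_{Mesa} − q_{Mesa}².
∂π/∂q_{Mesa} = 122 − 6q_{Mesa} − 2q_{Nadir} = 0, so q_{Mesa} = 61/3 − (1/3)q_{Nadir}.
Setting q_{Mesa} = q_{Nadir} in the reaction function: q_{Mesa} = 61/3 − (1/3)q_{Mesa}, so q_{Mesa} = (61/3) / (4/3) = 15.25.
Total extraction: 15.25 + 15.25 = 30.5.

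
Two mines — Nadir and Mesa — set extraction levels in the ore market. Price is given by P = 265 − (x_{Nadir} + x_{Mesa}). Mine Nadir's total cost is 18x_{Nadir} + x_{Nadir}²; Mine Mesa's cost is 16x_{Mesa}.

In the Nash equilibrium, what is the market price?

123

Mine Nadir's profit: π = x_{Nadir}(265 − (x_{Nadir} + x_{Mesa})) − 18x_{Nadir} − x_{Nadir}².
∂π/∂x_{Nadir} = 247 − 4x_{Nadir} − x_{Mesa} = 0, so x_{Nadir} = 61.75 − 0.25x_{Mesa}.
For Mesa: ∂π/∂x_{Mesa} = 249 − 2x_{Mesa} − x_{Nadir} = 0 ⇒ x_{Mesa} = 124.5 − 0.5x_{Nadir}.
Substituting the second reaction function into the first: x_{Nadir} = 61.75 − 0.25(124.5 − 0.5x_{Nadir}), which gives 0.875x_{Nadir} = 30.625 ⇒ x_{Nadir} = 35.
Then x_{Mesa} = 124.5 − 0.5·35 = 107.
Equilibrium price: P = 265 − 142 = 123.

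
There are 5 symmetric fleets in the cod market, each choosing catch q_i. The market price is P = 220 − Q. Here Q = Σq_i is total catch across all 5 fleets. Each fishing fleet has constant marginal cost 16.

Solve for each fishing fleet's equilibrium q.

A representative fishing fleet's profit is π_i = q_i(220 − Q) − 16q_i, with Q = q_i + Σ_{j≠i} q_j.
First-order condition: 204 − 2q_i − Σ_{j≠i} q_j = 0.
Imposing symmetry (q_j = q for all j) turns Σ_{j≠i} q_j into 4q, so 204 = 6q and q = 34.

34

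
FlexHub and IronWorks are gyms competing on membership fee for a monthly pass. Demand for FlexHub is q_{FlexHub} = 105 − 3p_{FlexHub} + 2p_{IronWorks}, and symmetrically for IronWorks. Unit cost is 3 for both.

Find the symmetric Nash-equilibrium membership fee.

28.5

FlexHub's profit: π = (p_{FlexHub} − 3)(105 − 3p_{FlexHub} + 2p_{IronWorks}).
∂π/∂p_{FlexHub} = 114 − 6p_{FlexHub} + 2p_{IronWorks} = 0 ⇒ p_{FlexHub} = 19 + (1/3)p_{IronWorks}.
The game is symmetric, so in equilibrium p_{IronWorks} = p_{FlexHub}: the reaction function gives (2/3)p_{FlexHub} = 19, hence p_{FlexHub} = 28.5.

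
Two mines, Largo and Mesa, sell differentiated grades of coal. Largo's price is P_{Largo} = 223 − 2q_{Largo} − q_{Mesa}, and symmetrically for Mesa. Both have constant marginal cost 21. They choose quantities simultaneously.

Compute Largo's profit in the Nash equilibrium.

Mine Largo's profit: π = q_{Largo}(223 − 2q_{Largo} − q_{Mesa}) − 21q_{Largo}.
∂π/∂q_{Largo} = 202 − 4q_{Largo} − q_{Mesa} = 0 ⇒ q_{Largo} = 50.5 − 0.25q_{Mesa}.
By symmetry q_{Mesa} = q_{Largo}; substituting into the reaction function, 1.25q_{Largo} = 50.5 and q_{Largo} = 40.4.
P_{Largo} = 223 − 2·40.4 − 40.4 = 101.8.
Profit = (101.8 − 21)·40.4 = 3264.32.

3264.32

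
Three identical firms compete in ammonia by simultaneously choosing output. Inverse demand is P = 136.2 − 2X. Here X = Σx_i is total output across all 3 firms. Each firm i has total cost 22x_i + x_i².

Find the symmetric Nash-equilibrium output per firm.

11.42

A representative firm's profit is π_i = x_i(136.2 − 2X) − 22x_i − x_i², with X = x_i + Σ_{j≠i} x_j.
First-order condition: 114.2 − 6x_i − 2Σ_{j≠i} x_j = 0.
Imposing symmetry (x_j = x for all j) turns Σ_{j≠i} x_j into 2x, so 114.2 = 10x and x = 11.42.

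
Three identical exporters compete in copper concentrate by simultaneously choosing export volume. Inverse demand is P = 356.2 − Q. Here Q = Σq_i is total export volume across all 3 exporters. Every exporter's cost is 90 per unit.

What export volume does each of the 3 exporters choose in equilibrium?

66.55

A representative exporter's profit is π_i = q_i(356.2 − Q) − 90q_i, with Q = q_i + Σ_{j≠i} q_j.
First-order condition: 266.2 − 2q_i − Σ_{j≠i} q_j = 0.
In a symmetric equilibrium every exporter chooses the same q, so Σ_{j≠i} q_j = 2q. The condition becomes 266.2 − 4q = 0, giving q = 266.2/4 = 66.55.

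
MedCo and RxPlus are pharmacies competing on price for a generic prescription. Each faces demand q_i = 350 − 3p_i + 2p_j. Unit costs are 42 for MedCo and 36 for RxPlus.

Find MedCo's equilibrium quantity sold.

227.625

MedCo's profit: π = (p_{MedCo} − 42)(350 − 3p_{MedCo} + 2p_{RxPlus}).
∂π/∂p_{MedCo} = 476 − 6p_{MedCo} + 2p_{RxPlus} = 0 ⇒ p_{MedCo} = 238/3 + (1/3)p_{RxPlus}.
Similarly p_{RxPlus} = 229/3 + (1/3)p_{MedCo}.
Plugging p_{RxPlus} into MedCo's best response: p_{MedCo} = 238/3 + (1/3)(229/3 + (1/3)p_{MedCo}) ⇒ (8/9)p_{MedCo} = 943/9, so p_{MedCo} = 117.875.
Then p_{RxPlus} = 229/3 + (1/3)·117.875 = 115.625.
q_{MedCo} = 350 − 3·117.875 + 2·115.625 = 227.625.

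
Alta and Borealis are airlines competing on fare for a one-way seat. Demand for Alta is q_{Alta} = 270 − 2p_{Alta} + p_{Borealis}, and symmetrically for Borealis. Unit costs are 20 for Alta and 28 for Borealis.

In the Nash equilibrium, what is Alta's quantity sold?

168.8

Alta's profit: π = (p_{Alta} − 20)(270 − 2p_{Alta} + p_{Borealis}).
∂π/∂p_{Alta} = 310 − 4p_{Alta} + p_{Borealis} = 0 ⇒ p_{Alta} = 77.5 + 0.25p_{Borealis}.
Similarly p_{Borealis} = 81.5 + 0.25p_{Alta}.
Substituting the second reaction function into the first: p_{Alta} = 77.5 + 0.25(81.5 + 0.25p_{Alta}), which gives 0.9375p_{Alta} = 97.875 ⇒ p_{Alta} = 104.4.
Then p_{Borealis} = 81.5 + 0.25·104.4 = 107.6.
q_{Alta} = 270 − 2·104.4 + 107.6 = 168.8.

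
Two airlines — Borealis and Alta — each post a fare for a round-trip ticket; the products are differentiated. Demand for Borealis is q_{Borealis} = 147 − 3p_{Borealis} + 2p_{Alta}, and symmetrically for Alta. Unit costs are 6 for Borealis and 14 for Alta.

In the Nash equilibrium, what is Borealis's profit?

4051.6875

Borealis's profit: π = (p_{Borealis} − 6)(147 − 3p_{Borealis} + 2p_{Alta}).
∂π/∂p_{Borealis} = 165 − 6p_{Borealis} + 2p_{Alta} = 0 ⇒ p_{Borealis} = 27.5 + (1/3)p_{Alta}.
Similarly p_{Alta} = 31.5 + (1/3)p_{Borealis}.
Solving the two reaction functions simultaneously: (1 − (1/3)(1/3))p_{Borealis} = 27.5 + (1/3)·31.5, so (8/9)p_{Borealis} = 38 and p_{Borealis} = 42.75.
Then p_{Alta} = 31.5 + (1/3)·42.75 = 45.75.
q_{Borealis} = 147 − 3·42.75 + 2·45.75 = 110.25.
Profit = (42.75 − 6)·110.25 = 4051.6875.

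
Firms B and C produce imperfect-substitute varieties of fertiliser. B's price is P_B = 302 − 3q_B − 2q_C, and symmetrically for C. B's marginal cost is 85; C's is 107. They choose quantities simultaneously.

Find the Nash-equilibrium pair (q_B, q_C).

Firm B's profit: π = q_B(302 − 3q_B − 2q_C) − 85q_B.
∂π/∂q_B = 217 − 6q_B − 2q_C = 0 ⇒ q_B = 217/6 − (1/3)q_C.
Similarly q_C = 32.5 − (1/3)q_B.
Solving the two reaction functions simultaneously: (1 − (−1/3)(−1/3))q_B = 217/6 − (1/3)·32.5, so (8/9)q_B = 76/3 and q_B = 28.5.
Then q_C = 32.5 − (1/3)·28.5 = 23.

28.5, 23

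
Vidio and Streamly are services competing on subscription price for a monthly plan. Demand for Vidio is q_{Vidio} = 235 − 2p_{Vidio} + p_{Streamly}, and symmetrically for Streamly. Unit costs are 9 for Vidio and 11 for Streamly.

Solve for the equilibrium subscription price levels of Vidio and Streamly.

84.6, 85.4

Vidio's profit: π = (p_{Vidio} − 9)(235 − 2p_{Vidio} + p_{Streamly}).
∂π/∂p_{Vidio} = 253 − 4p_{Vidio} + p_{Streamly} = 0 ⇒ p_{Vidio} = 63.25 + 0.25p_{Streamly}.
Similarly p_{Streamly} = 64.25 + 0.25p_{Vidio}.
Substituting the second reaction function into the first: p_{Vidio} = 63.25 + 0.25(64.25 + 0.25p_{Vidio}), which gives 0.9375p_{Vidio} = 79.3125 ⇒ p_{Vidio} = 84.6.
Then p_{Streamly} = 64.25 + 0.25·84.6 = 85.4.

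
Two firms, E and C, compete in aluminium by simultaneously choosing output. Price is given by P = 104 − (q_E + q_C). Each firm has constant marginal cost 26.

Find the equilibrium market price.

Firm E's profit: π = q_E(104 − (q_E + q_C)) − 26q_E.
∂π/∂q_E = 78 − 2q_E − q_C = 0, so q_E = 39 − 0.5q_C.
The game is symmetric, so in equilibrium q_C = q_E: the reaction function gives 1.5q_E = 39, hence q_E = 26.
Equilibrium price: P = 104 − 52 = 52.

52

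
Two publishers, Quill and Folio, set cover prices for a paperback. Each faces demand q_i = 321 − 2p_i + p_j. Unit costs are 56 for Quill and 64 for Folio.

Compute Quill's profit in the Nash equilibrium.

15984.72

Quill's profit: π = (p_{Quill} − 56)(321 − 2p_{Quill} + p_{Folio}).
∂π/∂p_{Quill} = 433 − 4p_{Quill} + p_{Folio} = 0 ⇒ p_{Quill} = 108.25 + 0.25p_{Folio}.
Similarly p_{Folio} = 112.25 + 0.25p_{Quill}.
Solving the two reaction functions simultaneously: (1 − (0.25)(0.25))p_{Quill} = 108.25 + 0.25·112.25, so 0.9375p_{Quill} = 136.3125 and p_{Quill} = 145.4.
Then p_{Folio} = 112.25 + 0.25·145.4 = 148.6.
q_{Quill} = 321 − 2·145.4 + 148.6 = 178.8.
Profit = (145.4 − 56)·178.8 = 15984.72.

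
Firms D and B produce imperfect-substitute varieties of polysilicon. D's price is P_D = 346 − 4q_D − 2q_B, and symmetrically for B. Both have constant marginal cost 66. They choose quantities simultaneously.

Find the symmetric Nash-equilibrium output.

28

Firm D's profit: π = q_D(346 − 4q_D − 2q_B) − 66q_D.
∂π/∂q_D = 280 − 8q_D − 2q_B = 0 ⇒ q_D = 35 − 0.25q_B.
Setting q_D = q_B in the reaction function: q_D = 35 − 0.25q_D, so q_D = 35 / 1.25 = 28.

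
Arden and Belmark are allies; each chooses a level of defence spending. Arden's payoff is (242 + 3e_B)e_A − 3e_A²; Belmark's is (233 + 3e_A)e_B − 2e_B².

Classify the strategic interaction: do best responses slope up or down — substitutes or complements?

strategic complements

Expanding Arden's payoff: 242e_A + 3e_Be_A − 3e_A².
∂π/∂e_A = 242 + 3e_B − 6e_A = 0, so e_A = 121/3 + 0.5e_B.
The best-response slope de_A/de_B = 0.5 > 0: the reaction function is upward-sloping, so the choices are strategic complements.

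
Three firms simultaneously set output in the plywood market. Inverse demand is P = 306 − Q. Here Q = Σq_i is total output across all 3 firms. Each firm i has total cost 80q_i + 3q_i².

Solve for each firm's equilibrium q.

A representative firm's profit is π_i = q_i(306 − Q) − 80q_i − 3q_i², with Q = q_i + Σ_{j≠i} q_j.
First-order condition: 226 − 8q_i − Σ_{j≠i} q_j = 0.
With identical firms, set every q_j = q: then 226 − 8q − 2q = 0, i.e. q = 226/10 = 22.6.

22.6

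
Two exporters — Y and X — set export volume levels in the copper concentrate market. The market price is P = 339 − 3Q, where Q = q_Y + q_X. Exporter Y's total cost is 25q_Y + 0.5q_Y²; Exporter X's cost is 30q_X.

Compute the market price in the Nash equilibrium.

Exporter Y's profit: π = q_Y(339 − 3(q_Y + q_X)) − 25q_Y − 0.5q_Y².
∂π/∂q_Y = 314 − 7q_Y − 3q_X = 0, so q_Y = 314/7 − (3/7)q_X.
For X: ∂π/∂q_X = 309 − 6q_X − 3q_Y = 0 ⇒ q_X = 51.5 − 0.5q_Y.
Solving the two reaction functions simultaneously: (1 − (−3/7)(−0.5))q_Y = 314/7 − (3/7)·51.5, so (11/14)q_Y = 319/14 and q_Y = 29.
Then q_X = 51.5 − 0.5·29 = 37.
Equilibrium price: P = 339 − 3·66 = 141.

141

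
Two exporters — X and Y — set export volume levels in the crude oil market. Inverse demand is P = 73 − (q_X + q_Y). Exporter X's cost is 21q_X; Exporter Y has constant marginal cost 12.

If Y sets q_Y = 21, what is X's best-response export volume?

15.5

Exporter X's profit: π = q_X(73 − (q_X + q_Y)) − 21q_X.
∂π/∂q_X = 52 − 2q_X − q_Y = 0, so q_X = 26 − 0.5q_Y.
At q_Y = 21: q_X = 26 − 0.5·21 = 15.5.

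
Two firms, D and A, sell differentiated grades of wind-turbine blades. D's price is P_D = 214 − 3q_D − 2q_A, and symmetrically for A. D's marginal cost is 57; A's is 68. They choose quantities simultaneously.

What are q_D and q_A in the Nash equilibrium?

Firm D's profit: π = q_D(214 − 3q_D − 2q_A) − 57q_D.
∂π/∂q_D = 157 − 6q_D − 2q_A = 0 ⇒ q_D = 157/6 − (1/3)q_A.
Similarly q_A = 73/3 − (1/3)q_D.
Plugging q_A into D's best response: q_D = 157/6 − (1/3)(73/3 − (1/3)q_D) ⇒ (8/9)q_D = 325/18, so q_D = 20.3125.
Then q_A = 73/3 − (1/3)·20.3125 = 17.5625.

20.3125, 17.5625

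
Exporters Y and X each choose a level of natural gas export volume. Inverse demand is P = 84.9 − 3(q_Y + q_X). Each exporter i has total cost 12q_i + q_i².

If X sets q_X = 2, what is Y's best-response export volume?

8.3625

Exporter Y's profit: π = q_Y(84.9 − 3(q_Y + q_X)) − 12q_Y − q_Y².
∂π/∂q_Y = 72.9 − 8q_Y − 3q_X = 0, so q_Y = 9.1125 − 0.375q_X.
At q_X = 2: q_Y = 9.1125 − 0.375·2 = 8.3625.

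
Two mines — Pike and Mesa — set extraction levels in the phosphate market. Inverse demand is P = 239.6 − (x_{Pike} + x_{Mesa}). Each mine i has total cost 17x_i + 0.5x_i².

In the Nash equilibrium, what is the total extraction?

111.3

Mine Pike's profit: π = x_{Pike}(239.6 − (x_{Pike} + x_{Mesa})) − 17x_{Pike} − 0.5x_{Pike}².
∂π/∂x_{Pike} = 222.6 − 3x_{Pike} − x_{Mesa} = 0, so x_{Pike} = 74.2 − (1/3)x_{Mesa}.
The game is symmetric, so in equilibrium x_{Mesa} = x_{Pike}: the reaction function gives (4/3)x_{Pike} = 74.2, hence x_{Pike} = 55.65.
Total extraction: 55.65 + 55.65 = 111.3.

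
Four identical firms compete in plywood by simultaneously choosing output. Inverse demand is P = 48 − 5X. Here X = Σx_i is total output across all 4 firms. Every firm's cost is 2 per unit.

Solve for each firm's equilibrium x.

A representative firm's profit is π_i = x_i(48 − 5X) − 2x_i, with X = x_i + Σ_{j≠i} x_j.
First-order condition: 46 − 10x_i − 5Σ_{j≠i} x_j = 0.
Imposing symmetry (x_j = x for all j) turns Σ_{j≠i} x_j into 3x, so 46 = 25x and x = 1.84.

1.84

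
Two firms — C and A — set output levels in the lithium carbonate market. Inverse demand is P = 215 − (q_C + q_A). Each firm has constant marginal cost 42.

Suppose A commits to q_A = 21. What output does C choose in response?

76

Firm C's profit: π = q_C(215 − (q_C + q_A)) − 42q_C.
∂π/∂q_C = 173 − 2q_C − q_A = 0, so q_C = 86.5 − 0.5q_A.
At q_A = 21: q_C = 86.5 − 0.5·21 = 76.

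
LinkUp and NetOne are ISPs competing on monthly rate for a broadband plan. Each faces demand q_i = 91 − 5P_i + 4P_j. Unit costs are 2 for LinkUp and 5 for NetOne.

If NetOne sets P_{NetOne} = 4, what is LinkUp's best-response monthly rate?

LinkUp's profit: π = (P_{LinkUp} − 2)(91 − 5P_{LinkUp} + 4P_{NetOne}).
∂π/∂P_{LinkUp} = 101 − 10P_{LinkUp} + 4P_{NetOne} = 0 ⇒ P_{LinkUp} = 10.1 + 0.4P_{NetOne}.
At P_{NetOne} = 4: P_{LinkUp} = 10.1 + 0.4·4 = 11.7.

11.7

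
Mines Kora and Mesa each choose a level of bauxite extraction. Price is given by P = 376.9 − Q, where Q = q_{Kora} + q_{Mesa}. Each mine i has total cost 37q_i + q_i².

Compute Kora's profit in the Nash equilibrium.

9242.5608

Mine Kora's profit: π = q_{Kora}(376.9 − (q_{Kora} + q_{Mesa})) − 37q_{Kora} − q_{Kora}².
∂π/∂q_{Kora} = 339.9 − 4q_{Kora} − q_{Mesa} = 0, so q_{Kora} = 84.975 − 0.25q_{Mesa}.
The game is symmetric, so in equilibrium q_{Mesa} = q_{Kora}: the reaction function gives 1.25q_{Kora} = 84.975, hence q_{Kora} = 67.98.
Price P = 376.9 − 135.96 = 240.94.
Kora's profit: (240.94 − 37)·67.98 − (67.98)² = 9242.5608.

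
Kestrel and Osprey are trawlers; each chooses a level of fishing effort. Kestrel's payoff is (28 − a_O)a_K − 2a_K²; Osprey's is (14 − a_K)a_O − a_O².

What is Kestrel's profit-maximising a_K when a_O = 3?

6.25

Expanding Kestrel's payoff: 28a_K − a_Oa_K − 2a_K².
∂π/∂a_K = 28 − a_O − 4a_K = 0, so a_K = 7 − 0.25a_O.
At a_O = 3: a_K = 7 − 0.25·3 = 6.25.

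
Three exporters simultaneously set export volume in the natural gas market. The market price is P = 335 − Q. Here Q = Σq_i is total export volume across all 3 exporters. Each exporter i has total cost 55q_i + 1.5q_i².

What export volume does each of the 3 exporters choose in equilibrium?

40

A representative exporter's profit is π_i = q_i(335 − Q) − 55q_i − 1.5q_i², with Q = q_i + Σ_{j≠i} q_j.
First-order condition: 280 − 5q_i − Σ_{j≠i} q_j = 0.
Imposing symmetry (q_j = q for all j) turns Σ_{j≠i} q_j into 2q, so 280 = 7q and q = 40.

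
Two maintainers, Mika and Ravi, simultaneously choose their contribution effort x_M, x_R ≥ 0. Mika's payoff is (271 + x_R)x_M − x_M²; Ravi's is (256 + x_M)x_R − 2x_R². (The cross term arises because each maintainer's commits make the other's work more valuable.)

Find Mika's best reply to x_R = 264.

Expanding Mika's payoff: 271x_M + x_Rx_M − x_M².
∂π/∂x_M = 271 + x_R − 2x_M = 0, so x_M = 135.5 + 0.5x_R.
At x_R = 264: x_M = 135.5 + 0.5·264 = 267.5.

267.5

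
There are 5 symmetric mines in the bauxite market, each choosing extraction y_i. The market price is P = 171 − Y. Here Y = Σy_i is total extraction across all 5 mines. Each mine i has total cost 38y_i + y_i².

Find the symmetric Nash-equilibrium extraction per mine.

A representative mine's profit is π_i = y_i(171 − Y) − 38y_i − y_i², with Y = y_i + Σ_{j≠i} y_j.
First-order condition: 133 − 4y_i − Σ_{j≠i} y_j = 0.
With identical mines, set every y_j = y: then 133 − 4y − 4y = 0, i.e. y = 133/8 = 16.625.

16.625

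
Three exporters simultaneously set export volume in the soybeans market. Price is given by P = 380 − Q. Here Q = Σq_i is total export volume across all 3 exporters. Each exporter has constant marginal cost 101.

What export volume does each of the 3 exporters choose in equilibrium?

A representative exporter's profit is π_i = q_i(380 − Q) − 101q_i, with Q = q_i + Σ_{j≠i} q_j.
First-order condition: 279 − 2q_i − Σ_{j≠i} q_j = 0.
In a symmetric equilibrium every exporter chooses the same q, so Σ_{j≠i} q_j = 2q. The condition becomes 279 − 4q = 0, giving q = 279/4 = 69.75.

69.75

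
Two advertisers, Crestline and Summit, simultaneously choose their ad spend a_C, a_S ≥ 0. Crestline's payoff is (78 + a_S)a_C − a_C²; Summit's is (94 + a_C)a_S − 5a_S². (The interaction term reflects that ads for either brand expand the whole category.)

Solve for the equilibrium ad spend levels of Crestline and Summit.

Expanding Crestline's payoff: 78a_C + a_Sa_C − a_C².
∂π/∂a_C = 78 + a_S − 2a_C = 0, so a_C = 39 + 0.5a_S.
Likewise for Summit: a_S = 9.4 + 0.1a_C.
Solving the two reaction functions simultaneously: (1 − (0.5)(0.1))a_C = 39 + 0.5·9.4, so 0.95a_C = 43.7 and a_C = 46.
Then a_S = 9.4 + 0.1·46 = 14.

46, 14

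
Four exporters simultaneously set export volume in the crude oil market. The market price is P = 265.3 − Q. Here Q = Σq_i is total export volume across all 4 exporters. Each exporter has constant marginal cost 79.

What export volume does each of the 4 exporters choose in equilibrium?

A representative exporter's profit is π_i = q_i(265.3 − Q) − 79q_i, with Q = q_i + Σ_{j≠i} q_j.
First-order condition: 186.3 − 2q_i − Σ_{j≠i} q_j = 0.
Imposing symmetry (q_j = q for all j) turns Σ_{j≠i} q_j into 3q, so 186.3 = 5q and q = 37.26.

37.26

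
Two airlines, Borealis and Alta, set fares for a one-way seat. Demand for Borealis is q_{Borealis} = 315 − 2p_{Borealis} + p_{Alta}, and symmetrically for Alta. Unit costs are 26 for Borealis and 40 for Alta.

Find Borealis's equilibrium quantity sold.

196.4

Borealis's profit: π = (p_{Borealis} − 26)(315 − 2p_{Borealis} + p_{Alta}).
∂π/∂p_{Borealis} = 367 − 4p_{Borealis} + p_{Alta} = 0 ⇒ p_{Borealis} = 91.75 + 0.25p_{Alta}.
Similarly p_{Alta} = 98.75 + 0.25p_{Borealis}.
Plugging p_{Alta} into Borealis's best response: p_{Borealis} = 91.75 + 0.25(98.75 + 0.25p_{Borealis}) ⇒ 0.9375p_{Borealis} = 116.4375, so p_{Borealis} = 124.2.
Then p_{Alta} = 98.75 + 0.25·124.2 = 129.8.
q_{Borealis} = 315 − 2·124.2 + 129.8 = 196.4.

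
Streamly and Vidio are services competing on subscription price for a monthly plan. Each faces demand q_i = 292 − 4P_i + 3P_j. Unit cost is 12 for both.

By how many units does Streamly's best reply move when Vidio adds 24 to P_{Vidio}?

9

Streamly's profit: π = (P_{Streamly} − 12)(292 − 4P_{Streamly} + 3P_{Vidio}).
∂π/∂P_{Streamly} = 340 − 8P_{Streamly} + 3P_{Vidio} = 0 ⇒ P_{Streamly} = 42.5 + 0.375P_{Vidio}.
The reaction-function slope is 0.375, so a 24-unit rise in P_{Vidio} moves P_{Streamly} by 0.375 × 24 = 9. Streamly's best response rises — the actions are strategic complements.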